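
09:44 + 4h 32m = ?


Start: 584 minutes from midnight
Add: 272 minutes
Total: 856 minutes
Hours: 856 ÷ 60 = 14 remainder 16

14:16


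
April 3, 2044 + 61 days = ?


June 3, 2044

Start: April 3, 2044
Add 61 days
April 3 → May 1: 30 - 3 + 1 = 28 days (61 - 28 = 33 left)
May 1 → June 1: 31 - 1 + 1 = 31 days (33 - 31 = 2 left)
June 1 + 2 = June 3, 2044


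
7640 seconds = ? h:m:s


Hours: 7640 ÷ 3600 = 2 remainder 440
Minutes: 440 ÷ 60 = 7 remainder 20
Seconds: 20

2h 7m 20s


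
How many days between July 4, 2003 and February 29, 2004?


From July 4, 2003 to February 29, 2004
Rest of July 2003: 31 - 4 = 27
Full months: August 31, September 30, October 31, November 30, December 31, January 31
Days into February 2004: 29
Total = 27 + 31 + 30 + 31 + 30 + 31 + 31 + 29 = 240 days

240 days


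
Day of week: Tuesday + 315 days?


Tuesday

Start: Tuesday (index 1)
(1 + 315) mod 7
= 316 mod 7
= 1
Index 1 → Tuesday


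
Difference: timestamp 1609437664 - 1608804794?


Difference = 1609437664 - 1608804794 = 632870 seconds
In hours: 632870 / 3600 ≈ 175.8
In days: 632870 / 86400 ≈ 7.32

632870 seconds (175.8 hours / 7.32 days)


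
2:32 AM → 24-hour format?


Input: 2:32 AM
AM hour stays: 2

02:32


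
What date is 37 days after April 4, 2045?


Start: April 4, 2045
Add 37 days
April 4 → May 1: 30 - 4 + 1 = 27 days (37 - 27 = 10 left)
May 1 + 10 = May 11, 2045

May 11, 2045


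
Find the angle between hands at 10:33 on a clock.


Hour hand = 10×30 + 33×0.5 = 316.5°
Minute hand = 33×6 = 198°
Difference = |316.5 - 198| = 118.5°

118.5°


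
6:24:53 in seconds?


23093 seconds

Hours: 6 × 3600 = 21600
Minutes: 24 × 60 = 1440
Seconds: 53
Total = 21600 + 1440 + 53 = 23093


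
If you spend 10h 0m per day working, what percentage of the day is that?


41.7%

Time: 600 minutes
Day: 1440 minutes
Percentage = (600/1440) × 100 ≈ 41.7%


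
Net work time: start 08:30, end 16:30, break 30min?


7h 30m (450 minutes)

Total time = (16×60+30) - (8×60+30)
= 990 - 510 = 480 min
Minus break: 480 - 30 = 450 min
= 7h 30m


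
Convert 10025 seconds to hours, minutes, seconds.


Hours: 10025 ÷ 3600 = 2 remainder 2825
Minutes: 2825 ÷ 60 = 47 remainder 5
Seconds: 5

2h 47m 5s


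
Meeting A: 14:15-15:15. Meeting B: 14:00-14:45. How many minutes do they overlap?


Meeting A: 855-915 (in minutes from midnight)
Meeting B: 840-885
Overlap start = max(855, 840) = 855
Overlap end = min(915, 885) = 885
Overlap = max(0, 885 - 855) = 30 min

30 minutes


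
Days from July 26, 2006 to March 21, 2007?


From July 26, 2006 to March 21, 2007
Rest of July 2006: 31 - 26 = 5
Full months: August 31, September 30, October 31, November 30, December 31, January 31, February 2007 28
Days into March 2007: 21
Total = 5 + 31 + 30 + 31 + 30 + 31 + 31 + 28 + 21 = 238 days

238 days


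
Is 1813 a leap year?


Rules: divisible by 4 AND (not by 100 OR by 400)
1813 ÷ 4 = 453 remainder 1 → not divisible by 4
Not divisible by 4 → not a leap year

No


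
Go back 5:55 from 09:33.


Start: 573 minutes from midnight
Subtract: 355 minutes
Remaining: 573 - 355 = 218
Hours: 3, Minutes: 38

03:38


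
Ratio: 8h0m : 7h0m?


8:7 (1.14)

Duration 1: 480 minutes
Duration 2: 420 minutes
Ratio = 480:420
GCD = 60
Simplified = 8:7
As a decimal: 8/7 ≈ 1.14


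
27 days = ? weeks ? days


3 weeks 6 days

Weeks: 27 ÷ 7 = 3 remainder 6


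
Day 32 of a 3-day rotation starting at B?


Shift C

Shifts: A, B, C
Start: B (index 1)
Day 32: (1 + 32 - 1) mod 3
= 32 mod 3
= 2
Index 2 → shift C


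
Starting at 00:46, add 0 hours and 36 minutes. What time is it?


Start: 46 minutes from midnight
Add: 36 minutes
Total: 82 minutes
Hours: 82 ÷ 60 = 1 remainder 22

01:22


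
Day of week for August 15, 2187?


Wednesday

Zeller's congruence:
q=15, m=8, k=87, j=21
h = (15 + ⌊13×9/5⌋ + 87 + ⌊87/4⌋ + ⌊21/4⌋ - 2×21) mod 7
= (15 + 23 + 87 + 21 + 5 - 42) mod 7
= 109 mod 7 = 4
h=4 → Wednesday


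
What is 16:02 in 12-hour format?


Hour: 16
16 - 12 = 4 → PM

4:02 PM


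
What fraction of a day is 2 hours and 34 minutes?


Total minutes: 2×60 + 34 = 154
Day = 24×60 = 1440 minutes
Fraction = 154/1440 ≈ 0.1069
As a percentage: 154/1440 × 100 ≈ 10.69%

0.1069 (10.69%)


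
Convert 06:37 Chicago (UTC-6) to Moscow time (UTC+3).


15:37

Time difference = UTC+3 - UTC-6 = +9 hours
New hour = (6 + 9) mod 24
= 15 mod 24 = 15
Minutes unchanged → 15:37


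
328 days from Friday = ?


Start: Friday (index 4)
(4 + 328) mod 7
= 332 mod 7
= 3
Index 3 → Thursday

Thursday


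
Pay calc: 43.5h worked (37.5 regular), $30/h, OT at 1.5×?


Regular: 37.5h × $30 = $1125.00
Overtime: 43.5 - 37.5 = 6.0h
OT pay: 6.0h × $30 × 1.5 = $270.00
Total = $1125.00 + $270.00 = $1395.00

$1395.00


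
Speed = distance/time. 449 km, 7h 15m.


Distance: 449 km
Time: 7h 15m = 435 min = 435/60 = 29/4 hours
Speed = 449 ÷ (29/4) = 449 × 4 / 29 = 1796/29 ≈ 61.9 km/h

61.9 km/h


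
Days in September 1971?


Month: September (month 9)
September has 30 days

30 days


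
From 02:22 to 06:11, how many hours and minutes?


3h 49m

End time in minutes: 6×60 + 11 = 371
Start time in minutes: 2×60 + 22 = 142
Difference = 371 - 142 = 229 minutes
= 3 hours 49 minutes


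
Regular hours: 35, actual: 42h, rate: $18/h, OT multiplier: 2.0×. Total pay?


Regular: 35h × $18 = $630.00
Overtime: 42 - 35 = 7h
OT pay: 7h × $18 × 2.0 = $252.00
Total = $630.00 + $252.00 = $882.00

$882.00


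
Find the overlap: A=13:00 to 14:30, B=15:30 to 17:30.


0 minutes

Meeting A: 780-870 (in minutes from midnight)
Meeting B: 930-1050
Overlap start = max(780, 930) = 930
Overlap end = min(870, 1050) = 870
Overlap = max(0, 870 - 930) = 0 min


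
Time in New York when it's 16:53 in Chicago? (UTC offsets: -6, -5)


Time difference = UTC-5 - UTC-6 = +1 hours
New hour = (16 + 1) mod 24
= 17 mod 24 = 17
Minutes unchanged → 17:53

17:53


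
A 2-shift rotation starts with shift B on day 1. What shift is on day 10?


Shifts: A, B
Start: B (index 1)
Day 10: (1 + 10 - 1) mod 2
= 10 mod 2
= 0
Index 0 → shift A

Shift A


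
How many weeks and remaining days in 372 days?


Weeks: 372 ÷ 7 = 53 remainder 1

53 weeks 1 days


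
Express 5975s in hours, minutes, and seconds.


1h 39m 35s

Hours: 5975 ÷ 3600 = 1 remainder 2375
Minutes: 2375 ÷ 60 = 39 remainder 35
Seconds: 35


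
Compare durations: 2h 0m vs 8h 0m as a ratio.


1:4 (0.25)

Duration 1: 120 minutes
Duration 2: 480 minutes
Ratio = 120:480
GCD = 120
Simplified = 1:4
As a decimal: 1/4 = 0.25


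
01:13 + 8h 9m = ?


09:22

Start: 73 minutes from midnight
Add: 489 minutes
Total: 562 minutes
Hours: 562 ÷ 60 = 9 remainder 22


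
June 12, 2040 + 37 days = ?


Start: June 12, 2040
Add 37 days
June 12 → July 1: 30 - 12 + 1 = 19 days (37 - 19 = 18 left)
July 1 + 18 = July 19, 2040

July 19, 2040


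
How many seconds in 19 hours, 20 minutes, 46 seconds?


Hours: 19 × 3600 = 68400
Minutes: 20 × 60 = 1200
Seconds: 46
Total = 68400 + 1200 + 46 = 69646

69646 seconds


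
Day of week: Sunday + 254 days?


Start: Sunday (index 6)
(6 + 254) mod 7
= 260 mod 7
= 1
Index 1 → Tuesday

Tuesday


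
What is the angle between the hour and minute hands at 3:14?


13.0°

Hour hand = 3×30 + 14×0.5 = 97.0°
Minute hand = 14×6 = 84°
Difference = |97.0 - 84| = 13.0°


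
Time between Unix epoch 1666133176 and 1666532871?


399695 seconds (111.0 hours / 4.63 days)

Difference = 1666532871 - 1666133176 = 399695 seconds
In hours: 399695 / 3600 ≈ 111.0
In days: 399695 / 86400 ≈ 4.63


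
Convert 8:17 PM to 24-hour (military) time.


Input: 8:17 PM
PM: 8 + 12 = 20

20:17


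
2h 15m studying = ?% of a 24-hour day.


Time: 135 minutes
Day: 1440 minutes
Percentage = (135/1440) × 100 ≈ 9.4%

9.4%


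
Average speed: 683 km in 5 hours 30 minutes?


Distance: 683 km
Time: 5h 30m = 330 min = 330/60 = 11/2 hours
Speed = 683 ÷ (11/2) = 683 × 2 / 11 = 1366/11 ≈ 124.2 km/h

124.2 km/h


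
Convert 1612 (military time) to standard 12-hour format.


4:12 PM

Hour: 16
16 - 12 = 4 → PM


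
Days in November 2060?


Month: November (month 11)
November has 30 days

30 days


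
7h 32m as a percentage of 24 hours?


0.3139 (31.39%)

Total minutes: 7×60 + 32 = 452
Day = 24×60 = 1440 minutes
Fraction = 452/1440 ≈ 0.3139
As a percentage: 452/1440 × 100 ≈ 31.39%


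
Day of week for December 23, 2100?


Thursday

Zeller's congruence:
q=23, m=12, k=0, j=21
h = (23 + ⌊13×13/5⌋ + 0 + ⌊0/4⌋ + ⌊21/4⌋ - 2×21) mod 7
= (23 + 33 + 0 + 0 + 5 - 42) mod 7
= 19 mod 7 = 5
h=5 → Thursday


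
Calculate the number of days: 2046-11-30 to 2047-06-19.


From November 30, 2046 to June 19, 2047
Rest of November 2046: 30 - 30 = 0
Full months: December 31, January 31, February 2047 28, March 31, April 30, May 31
Days into June 2047: 19
Total = 0 + 31 + 31 + 28 + 31 + 30 + 31 + 19 = 201 days

201 days


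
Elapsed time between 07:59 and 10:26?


End time in minutes: 10×60 + 26 = 626
Start time in minutes: 7×60 + 59 = 479
Difference = 626 - 479 = 147 minutes
= 2 hours 27 minutes

2h 27m


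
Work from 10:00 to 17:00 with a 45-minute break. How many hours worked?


6h 15m (375 minutes)

Total time = (17×60+0) - (10×60+0)
= 1020 - 600 = 420 min
Minus break: 420 - 45 = 375 min
= 6h 15m


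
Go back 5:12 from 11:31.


Start: 691 minutes from midnight
Subtract: 312 minutes
Remaining: 691 - 312 = 379
Hours: 6, Minutes: 19

06:19


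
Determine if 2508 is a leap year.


Rules: divisible by 4 AND (not by 100 OR by 400)
2508 ÷ 4 = 627 exactly → divisible by 4
2508 ÷ 100 = 25 remainder 8 → not divisible by 100
Divisible by 4 but not by 100 → leap year

Yes


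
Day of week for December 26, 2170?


Wednesday

Zeller's congruence:
q=26, m=12, k=70, j=21
h = (26 + ⌊13×13/5⌋ + 70 + ⌊70/4⌋ + ⌊21/4⌋ - 2×21) mod 7
= (26 + 33 + 70 + 17 + 5 - 42) mod 7
= 109 mod 7 = 4
h=4 → Wednesday


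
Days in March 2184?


Month: March (month 3)
March has 31 days

31 days


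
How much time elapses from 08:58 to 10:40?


End time in minutes: 10×60 + 40 = 640
Start time in minutes: 8×60 + 58 = 538
Difference = 640 - 538 = 102 minutes
= 1 hours 42 minutes

1h 42m


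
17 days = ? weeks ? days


2 weeks 3 days

Weeks: 17 ÷ 7 = 2 remainder 3


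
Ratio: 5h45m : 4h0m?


23:16 (1.44)

Duration 1: 345 minutes
Duration 2: 240 minutes
Ratio = 345:240
GCD = 15
Simplified = 23:16
As a decimal: 23/16 ≈ 1.44


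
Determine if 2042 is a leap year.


Rules: divisible by 4 AND (not by 100 OR by 400)
2042 ÷ 4 = 510 remainder 2 → not divisible by 4
Not divisible by 4 → not a leap year

No


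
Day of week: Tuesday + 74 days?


Saturday

Start: Tuesday (index 1)
(1 + 74) mod 7
= 75 mod 7
= 5
Index 5 → Saturday


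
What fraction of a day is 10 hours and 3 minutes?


Total minutes: 10×60 + 3 = 603
Day = 24×60 = 1440 minutes
Fraction = 603/1440 ≈ 0.4188
As a percentage: 603/1440 × 100 ≈ 41.88%

0.4188 (41.88%)


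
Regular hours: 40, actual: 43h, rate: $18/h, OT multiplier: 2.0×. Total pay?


$828.00

Regular: 40h × $18 = $720.00
Overtime: 43 - 40 = 3h
OT pay: 3h × $18 × 2.0 = $108.00
Total = $720.00 + $108.00 = $828.00


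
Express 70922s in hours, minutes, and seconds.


19h 42m 2s

Hours: 70922 ÷ 3600 = 19 remainder 2522
Minutes: 2522 ÷ 60 = 42 remainder 2
Seconds: 2


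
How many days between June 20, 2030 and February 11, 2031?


From June 20, 2030 to February 11, 2031
Rest of June 2030: 30 - 20 = 10
Full months: July 31, August 31, September 30, October 31, November 30, December 31, January 31
Days into February 2031: 11
Total = 10 + 31 + 31 + 30 + 31 + 30 + 31 + 31 + 11 = 236 days

236 days


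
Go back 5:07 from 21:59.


16:52

Start: 1319 minutes from midnight
Subtract: 307 minutes
Remaining: 1319 - 307 = 1012
Hours: 16, Minutes: 52


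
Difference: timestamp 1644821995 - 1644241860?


580135 seconds (161.1 hours / 6.71 days)

Difference = 1644821995 - 1644241860 = 580135 seconds
In hours: 580135 / 3600 ≈ 161.1
In days: 580135 / 86400 ≈ 6.71


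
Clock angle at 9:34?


Hour hand = 9×30 + 34×0.5 = 287.0°
Minute hand = 34×6 = 204°
Difference = |287.0 - 204| = 83.0°

83.0°


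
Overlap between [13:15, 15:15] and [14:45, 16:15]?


Meeting A: 795-915 (in minutes from midnight)
Meeting B: 885-975
Overlap start = max(795, 885) = 885
Overlap end = min(915, 975) = 915
Overlap = max(0, 915 - 885) = 30 min

30 minutes


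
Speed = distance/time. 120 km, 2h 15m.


53.3 km/h

Distance: 120 km
Time: 2h 15m = 135 min = 135/60 = 9/4 hours
Speed = 120 ÷ (9/4) = 120 × 4 / 9 = 480/9 ≈ 53.3 km/h


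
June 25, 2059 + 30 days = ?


July 25, 2059

Start: June 25, 2059
Add 30 days
June 25 → July 1: 30 - 25 + 1 = 6 days (30 - 6 = 24 left)
July 1 + 24 = July 25, 2059


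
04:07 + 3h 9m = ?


Start: 247 minutes from midnight
Add: 189 minutes
Total: 436 minutes
Hours: 436 ÷ 60 = 7 remainder 16

07:16


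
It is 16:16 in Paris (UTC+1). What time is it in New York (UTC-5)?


Time difference = UTC-5 - UTC+1 = -6 hours
New hour = (16 -6) mod 24
= 10 mod 24 = 10
Minutes unchanged → 10:16

10:16


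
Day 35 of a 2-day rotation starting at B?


Shifts: A, B
Start: B (index 1)
Day 35: (1 + 35 - 1) mod 2
= 35 mod 2
= 1
Index 1 → shift B

Shift B


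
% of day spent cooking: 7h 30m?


Time: 450 minutes
Day: 1440 minutes
Percentage = (450/1440) × 100 ≈ 31.3%

31.3%


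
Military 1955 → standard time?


Hour: 19
19 - 12 = 7 → PM

7:55 PM


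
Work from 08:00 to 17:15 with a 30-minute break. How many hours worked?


Total time = (17×60+15) - (8×60+0)
= 1035 - 480 = 555 min
Minus break: 555 - 30 = 525 min
= 8h 45m

8h 45m (525 minutes)


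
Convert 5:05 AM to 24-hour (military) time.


Input: 5:05 AM
AM hour stays: 5

05:05


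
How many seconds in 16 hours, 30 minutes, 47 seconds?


59447 seconds

Hours: 16 × 3600 = 57600
Minutes: 30 × 60 = 1800
Seconds: 47
Total = 57600 + 1800 + 47 = 59447


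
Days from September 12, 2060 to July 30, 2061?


From September 12, 2060 to July 30, 2061
Rest of September 2060: 30 - 12 = 18
Full months: October 31, November 30, December 31, January 31, February 2061 28, March 31, April 30, May 31, June 30
Days into July 2061: 30
Total = 18 + 31 + 30 + 31 + 31 + 28 + 31 + 30 + 31 + 30 + 30 = 321 days

321 days


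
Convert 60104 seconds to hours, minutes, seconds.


16h 41m 44s

Hours: 60104 ÷ 3600 = 16 remainder 2504
Minutes: 2504 ÷ 60 = 41 remainder 44
Seconds: 44


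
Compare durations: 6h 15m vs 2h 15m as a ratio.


Duration 1: 375 minutes
Duration 2: 135 minutes
Ratio = 375:135
GCD = 15
Simplified = 25:9
As a decimal: 25/9 ≈ 2.78

25:9 (2.78)


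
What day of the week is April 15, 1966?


Friday

Zeller's congruence:
q=15, m=4, k=66, j=19
h = (15 + ⌊13×5/5⌋ + 66 + ⌊66/4⌋ + ⌊19/4⌋ - 2×19) mod 7
= (15 + 13 + 66 + 16 + 4 - 38) mod 7
= 76 mod 7 = 6
h=6 → Friday


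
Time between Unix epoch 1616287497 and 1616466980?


179483 seconds (49.9 hours / 2.08 days)

Difference = 1616466980 - 1616287497 = 179483 seconds
In hours: 179483 / 3600 ≈ 49.9
In days: 179483 / 86400 ≈ 2.08


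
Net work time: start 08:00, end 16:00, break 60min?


Total time = (16×60+0) - (8×60+0)
= 960 - 480 = 480 min
Minus break: 480 - 60 = 420 min
= 7h 0m

7h 0m (420 minutes)


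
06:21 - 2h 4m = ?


Start: 381 minutes from midnight
Subtract: 124 minutes
Remaining: 381 - 124 = 257
Hours: 4, Minutes: 17

04:17


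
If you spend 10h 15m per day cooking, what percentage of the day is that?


Time: 615 minutes
Day: 1440 minutes
Percentage = (615/1440) × 100 ≈ 42.7%

42.7%


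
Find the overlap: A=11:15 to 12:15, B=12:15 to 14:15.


0 minutes

Meeting A: 675-735 (in minutes from midnight)
Meeting B: 735-855
Overlap start = max(675, 735) = 735
Overlap end = min(735, 855) = 735
Overlap = max(0, 735 - 735) = 0 min


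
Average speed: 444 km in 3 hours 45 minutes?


118.4 km/h

Distance: 444 km
Time: 3h 45m = 225 min = 225/60 = 15/4 hours
Speed = 444 ÷ (15/4) = 444 × 4 / 15 = 1776/15 = 118.4 km/h


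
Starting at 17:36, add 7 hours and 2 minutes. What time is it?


00:38 (next day)

Start: 1056 minutes from midnight
Add: 422 minutes
Total: 1478 minutes
Hours: 1478 ÷ 60 = 24 remainder 38
24 ≥ 24 → 24 - 24 = 0 (next day)


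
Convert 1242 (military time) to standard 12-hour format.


Hour: 12
12 → 12 PM (noon)

12:42 PM


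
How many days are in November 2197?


30 days

Month: November (month 11)
November has 30 days


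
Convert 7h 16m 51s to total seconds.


26211 seconds

Hours: 7 × 3600 = 25200
Minutes: 16 × 60 = 960
Seconds: 51
Total = 25200 + 960 + 51 = 26211


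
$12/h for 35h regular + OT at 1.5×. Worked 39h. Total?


$492.00

Regular: 35h × $12 = $420.00
Overtime: 39 - 35 = 4h
OT pay: 4h × $12 × 1.5 = $72.00
Total = $420.00 + $72.00 = $492.00


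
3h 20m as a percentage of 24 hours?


Total minutes: 3×60 + 20 = 200
Day = 24×60 = 1440 minutes
Fraction = 200/1440 ≈ 0.1389
As a percentage: 200/1440 × 100 ≈ 13.89%

0.1389 (13.89%)


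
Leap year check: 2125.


Rules: divisible by 4 AND (not by 100 OR by 400)
2125 ÷ 4 = 531 remainder 1 → not divisible by 4
Not divisible by 4 → not a leap year

No


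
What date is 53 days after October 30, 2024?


Start: October 30, 2024
Add 53 days
October 30 → November 1: 31 - 30 + 1 = 2 days (53 - 2 = 51 left)
November 1 → December 1: 30 - 1 + 1 = 30 days (51 - 30 = 21 left)
December 1 + 21 = December 22, 2024

December 22, 2024


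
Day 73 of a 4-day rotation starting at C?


Shifts: A, B, C, D
Start: C (index 2)
Day 73: (2 + 73 - 1) mod 4
= 74 mod 4
= 2
Index 2 → shift C

Shift C


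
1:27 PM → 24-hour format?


Input: 1:27 PM
PM: 1 + 12 = 13

13:27


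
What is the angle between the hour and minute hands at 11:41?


Hour hand = 11×30 + 41×0.5 = 350.5°
Minute hand = 41×6 = 246°
Difference = |350.5 - 246| = 104.5°

104.5°


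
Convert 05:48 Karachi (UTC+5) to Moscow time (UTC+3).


03:48

Time difference = UTC+3 - UTC+5 = -2 hours
New hour = (5 -2) mod 24
= 3 mod 24 = 3
Minutes unchanged → 03:48


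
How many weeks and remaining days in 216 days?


30 weeks 6 days

Weeks: 216 ÷ 7 = 30 remainder 6


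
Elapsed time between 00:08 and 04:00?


End time in minutes: 4×60 + 0 = 240
Start time in minutes: 0×60 + 8 = 8
Difference = 240 - 8 = 232 minutes
= 3 hours 52 minutes

3h 52m


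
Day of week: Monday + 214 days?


Friday

Start: Monday (index 0)
(0 + 214) mod 7
= 214 mod 7
= 4
Index 4 → Friday


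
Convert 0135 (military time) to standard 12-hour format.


1:35 AM

Hour: 1
1 < 12 → AM


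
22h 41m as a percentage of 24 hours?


0.9451 (94.51%)

Total minutes: 22×60 + 41 = 1361
Day = 24×60 = 1440 minutes
Fraction = 1361/1440 ≈ 0.9451
As a percentage: 1361/1440 × 100 ≈ 94.51%


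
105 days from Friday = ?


Start: Friday (index 4)
(4 + 105) mod 7
= 109 mod 7
= 4
Index 4 → Friday

Friday


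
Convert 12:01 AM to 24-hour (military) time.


00:01

Input: 12:01 AM
12 AM → 00 (midnight)


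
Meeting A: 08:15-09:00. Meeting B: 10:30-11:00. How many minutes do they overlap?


Meeting A: 495-540 (in minutes from midnight)
Meeting B: 630-660
Overlap start = max(495, 630) = 630
Overlap end = min(540, 660) = 540
Overlap = max(0, 540 - 630) = 0 min

0 minutes


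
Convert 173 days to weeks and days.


Weeks: 173 ÷ 7 = 24 remainder 5

24 weeks 5 days


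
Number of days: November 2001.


30 days

Month: November (month 11)
November has 30 days


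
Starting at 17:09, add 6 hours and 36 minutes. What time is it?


Start: 1029 minutes from midnight
Add: 396 minutes
Total: 1425 minutes
Hours: 1425 ÷ 60 = 23 remainder 45

23:45


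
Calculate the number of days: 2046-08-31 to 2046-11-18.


79 days

From August 31, 2046 to November 18, 2046
Rest of August 2046: 31 - 31 = 0
Full months: September 30, October 31
Days into November 2046: 18
Total = 0 + 30 + 31 + 18 = 79 days


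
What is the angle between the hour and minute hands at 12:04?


22.0°

Hour hand (12 ≡ 0 on the dial): 0×30 + 4×0.5 = 2.0°
Minute hand = 4×6 = 24°
Difference = |2.0 - 24| = 22.0°


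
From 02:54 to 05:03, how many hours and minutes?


End time in minutes: 5×60 + 3 = 303
Start time in minutes: 2×60 + 54 = 174
Difference = 303 - 174 = 129 minutes
= 2 hours 9 minutes

2h 9m


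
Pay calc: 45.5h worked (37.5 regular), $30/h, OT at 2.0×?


$1605.00

Regular: 37.5h × $30 = $1125.00
Overtime: 45.5 - 37.5 = 8.0h
OT pay: 8.0h × $30 × 2.0 = $480.00
Total = $1125.00 + $480.00 = $1605.00


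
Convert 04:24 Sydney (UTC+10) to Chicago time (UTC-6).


Time difference = UTC-6 - UTC+10 = -16 hours
New hour = (4 -16) mod 24
= -12 mod 24 = 12
Minutes unchanged → 12:24; -12 < 0 → previous day

12:24 (previous day)


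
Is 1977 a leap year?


No

Rules: divisible by 4 AND (not by 100 OR by 400)
1977 ÷ 4 = 494 remainder 1 → not divisible by 4
Not divisible by 4 → not a leap year


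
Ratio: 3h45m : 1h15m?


3:1 (3.00)

Duration 1: 225 minutes
Duration 2: 75 minutes
Ratio = 225:75
GCD = 75
Simplified = 3:1
As a decimal: 3/1 = 3.00


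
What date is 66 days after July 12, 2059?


September 16, 2059

Start: July 12, 2059
Add 66 days
July 12 → August 1: 31 - 12 + 1 = 20 days (66 - 20 = 46 left)
August 1 → September 1: 31 - 1 + 1 = 31 days (46 - 31 = 15 left)
September 1 + 15 = September 16, 2059


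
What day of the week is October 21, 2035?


Zeller's congruence:
q=21, m=10, k=35, j=20
h = (21 + ⌊13×11/5⌋ + 35 + ⌊35/4⌋ + ⌊20/4⌋ - 2×20) mod 7
= (21 + 28 + 35 + 8 + 5 - 40) mod 7
= 57 mod 7 = 1
h=1 → Sunday

Sunday


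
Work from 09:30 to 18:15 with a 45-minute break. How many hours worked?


Total time = (18×60+15) - (9×60+30)
= 1095 - 570 = 525 min
Minus break: 525 - 45 = 480 min
= 8h 0m

8h 0m (480 minutes)


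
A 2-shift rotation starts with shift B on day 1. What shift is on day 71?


Shift B

Shifts: A, B
Start: B (index 1)
Day 71: (1 + 71 - 1) mod 2
= 71 mod 2
= 1
Index 1 → shift B


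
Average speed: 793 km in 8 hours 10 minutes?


97.1 km/h

Distance: 793 km
Time: 8h 10m = 490 min = 490/60 = 49/6 hours
Speed = 793 ÷ (49/6) = 793 × 6 / 49 = 4758/49 ≈ 97.1 km/h


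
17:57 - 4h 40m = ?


Start: 1077 minutes from midnight
Subtract: 280 minutes
Remaining: 1077 - 280 = 797
Hours: 13, Minutes: 17

13:17


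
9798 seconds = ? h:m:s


2h 43m 18s

Hours: 9798 ÷ 3600 = 2 remainder 2598
Minutes: 2598 ÷ 60 = 43 remainder 18
Seconds: 18


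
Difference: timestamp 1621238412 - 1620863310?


Difference = 1621238412 - 1620863310 = 375102 seconds
In hours: 375102 / 3600 ≈ 104.2
In days: 375102 / 86400 ≈ 4.34

375102 seconds (104.2 hours / 4.34 days)


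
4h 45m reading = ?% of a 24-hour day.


19.8%

Time: 285 minutes
Day: 1440 minutes
Percentage = (285/1440) × 100 ≈ 19.8%


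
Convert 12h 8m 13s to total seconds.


Hours: 12 × 3600 = 43200
Minutes: 8 × 60 = 480
Seconds: 13
Total = 43200 + 480 + 13 = 43693

43693 seconds


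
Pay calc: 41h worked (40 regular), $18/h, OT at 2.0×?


$756.00

Regular: 40h × $18 = $720.00
Overtime: 41 - 40 = 1h
OT pay: 1h × $18 × 2.0 = $36.00
Total = $720.00 + $36.00 = $756.00


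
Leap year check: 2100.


Rules: divisible by 4 AND (not by 100 OR by 400)
2100 ÷ 4 = 525 exactly → divisible by 4
2100 ÷ 100 = 21 exactly → divisible by 100
2100 ÷ 400 = 5 remainder 100 → not divisible by 400
Divisible by 100 but not by 400 → not a leap year

No


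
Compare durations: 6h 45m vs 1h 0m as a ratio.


27:4 (6.75)

Duration 1: 405 minutes
Duration 2: 60 minutes
Ratio = 405:60
GCD = 15
Simplified = 27:4
As a decimal: 27/4 = 6.75


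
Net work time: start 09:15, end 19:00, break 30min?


9h 15m (555 minutes)

Total time = (19×60+0) - (9×60+15)
= 1140 - 555 = 585 min
Minus break: 585 - 30 = 555 min
= 9h 15m


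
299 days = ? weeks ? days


42 weeks 5 days

Weeks: 299 ÷ 7 = 42 remainder 5


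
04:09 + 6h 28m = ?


10:37

Start: 249 minutes from midnight
Add: 388 minutes
Total: 637 minutes
Hours: 637 ÷ 60 = 10 remainder 37


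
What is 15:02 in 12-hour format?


Hour: 15
15 - 12 = 3 → PM

3:02 PM


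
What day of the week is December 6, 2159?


Thursday

Zeller's congruence:
q=6, m=12, k=59, j=21
h = (6 + ⌊13×13/5⌋ + 59 + ⌊59/4⌋ + ⌊21/4⌋ - 2×21) mod 7
= (6 + 33 + 59 + 14 + 5 - 42) mod 7
= 75 mod 7 = 5
h=5 → Thursday


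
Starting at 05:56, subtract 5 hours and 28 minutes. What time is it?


00:28

Start: 356 minutes from midnight
Subtract: 328 minutes
Remaining: 356 - 328 = 28
Hours: 0, Minutes: 28


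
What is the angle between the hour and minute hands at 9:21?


Hour hand = 9×30 + 21×0.5 = 280.5°
Minute hand = 21×6 = 126°
Difference = |280.5 - 126| = 154.5°

154.5°


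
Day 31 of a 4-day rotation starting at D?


Shifts: A, B, C, D
Start: D (index 3)
Day 31: (3 + 31 - 1) mod 4
= 33 mod 4
= 1
Index 1 → shift B

Shift B


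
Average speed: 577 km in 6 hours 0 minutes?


Distance: 577 km
Time: 6 hours
Speed = 577 / 6 ≈ 96.2 km/h

96.2 km/h


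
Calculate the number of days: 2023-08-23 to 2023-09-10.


18 days

From August 23, 2023 to September 10, 2023
Rest of August 2023: 31 - 23 = 8
Days into September 2023: 10
Total = 8 + 10 = 18 days


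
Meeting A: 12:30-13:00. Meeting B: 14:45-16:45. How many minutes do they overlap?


0 minutes

Meeting A: 750-780 (in minutes from midnight)
Meeting B: 885-1005
Overlap start = max(750, 885) = 885
Overlap end = min(780, 1005) = 780
Overlap = max(0, 780 - 885) = 0 min


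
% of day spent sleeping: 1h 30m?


6.3%

Time: 90 minutes
Day: 1440 minutes
Percentage = (90/1440) × 100 ≈ 6.3%


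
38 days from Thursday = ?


Start: Thursday (index 3)
(3 + 38) mod 7
= 41 mod 7
= 6
Index 6 → Sunday

Sunday


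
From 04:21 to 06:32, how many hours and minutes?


End time in minutes: 6×60 + 32 = 392
Start time in minutes: 4×60 + 21 = 261
Difference = 392 - 261 = 131 minutes
= 2 hours 11 minutes

2h 11m


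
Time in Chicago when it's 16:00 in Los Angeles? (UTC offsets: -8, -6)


18:00

Time difference = UTC-6 - UTC-8 = +2 hours
New hour = (16 + 2) mod 24
= 18 mod 24 = 18
Minutes unchanged → 18:00


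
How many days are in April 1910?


30 days

Month: April (month 4)
April has 30 days


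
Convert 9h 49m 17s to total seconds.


35357 seconds

Hours: 9 × 3600 = 32400
Minutes: 49 × 60 = 2940
Seconds: 17
Total = 32400 + 2940 + 17 = 35357


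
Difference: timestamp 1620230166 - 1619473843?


756323 seconds (210.1 hours / 8.75 days)

Difference = 1620230166 - 1619473843 = 756323 seconds
In hours: 756323 / 3600 ≈ 210.1
In days: 756323 / 86400 ≈ 8.75


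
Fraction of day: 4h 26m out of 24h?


0.1847 (18.47%)

Total minutes: 4×60 + 26 = 266
Day = 24×60 = 1440 minutes
Fraction = 266/1440 ≈ 0.1847
As a percentage: 266/1440 × 100 ≈ 18.47%


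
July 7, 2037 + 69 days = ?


Start: July 7, 2037
Add 69 days
July 7 → August 1: 31 - 7 + 1 = 25 days (69 - 25 = 44 left)
August 1 → September 1: 31 - 1 + 1 = 31 days (44 - 31 = 13 left)
September 1 + 13 = September 14, 2037

September 14, 2037


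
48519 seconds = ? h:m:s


13h 28m 39s

Hours: 48519 ÷ 3600 = 13 remainder 1719
Minutes: 1719 ÷ 60 = 28 remainder 39
Seconds: 39


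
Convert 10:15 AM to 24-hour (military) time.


Input: 10:15 AM
AM hour stays: 10

10:15


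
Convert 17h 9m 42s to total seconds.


Hours: 17 × 3600 = 61200
Minutes: 9 × 60 = 540
Seconds: 42
Total = 61200 + 540 + 42 = 61782

61782 seconds


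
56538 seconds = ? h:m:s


15h 42m 18s

Hours: 56538 ÷ 3600 = 15 remainder 2538
Minutes: 2538 ÷ 60 = 42 remainder 18
Seconds: 18


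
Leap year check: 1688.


Rules: divisible by 4 AND (not by 100 OR by 400)
1688 ÷ 4 = 422 exactly → divisible by 4
1688 ÷ 100 = 16 remainder 88 → not divisible by 100
Divisible by 4 but not by 100 → leap year

Yes


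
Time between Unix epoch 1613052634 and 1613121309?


68675 seconds (19.1 hours / 0.79 days)

Difference = 1613121309 - 1613052634 = 68675 seconds
In hours: 68675 / 3600 ≈ 19.1
In days: 68675 / 86400 ≈ 0.79


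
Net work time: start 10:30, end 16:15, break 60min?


Total time = (16×60+15) - (10×60+30)
= 975 - 630 = 345 min
Minus break: 345 - 60 = 285 min
= 4h 45m

4h 45m (285 minutes)


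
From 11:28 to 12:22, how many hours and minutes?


End time in minutes: 12×60 + 22 = 742
Start time in minutes: 11×60 + 28 = 688
Difference = 742 - 688 = 54 minutes
= 0 hours 54 minutes

0h 54m


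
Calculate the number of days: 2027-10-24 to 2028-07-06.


From October 24, 2027 to July 6, 2028
Rest of October 2027: 31 - 24 = 7
Full months: November 30, December 31, January 31, February 2028 29, March 31, April 30, May 31, June 30
Days into July 2028: 6
Total = 7 + 30 + 31 + 31 + 29 + 31 + 30 + 31 + 30 + 6 = 256 days

256 days


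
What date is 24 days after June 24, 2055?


Start: June 24, 2055
Add 24 days
June 24 → July 1: 30 - 24 + 1 = 7 days (24 - 7 = 17 left)
July 1 + 17 = July 18, 2055

July 18, 2055


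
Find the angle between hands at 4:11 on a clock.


59.5°

Hour hand = 4×30 + 11×0.5 = 125.5°
Minute hand = 11×6 = 66°
Difference = |125.5 - 66| = 59.5°


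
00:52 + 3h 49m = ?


04:41

Start: 52 minutes from midnight
Add: 229 minutes
Total: 281 minutes
Hours: 281 ÷ 60 = 4 remainder 41


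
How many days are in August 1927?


31 days

Month: August (month 8)
August has 31 days


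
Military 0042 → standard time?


12:42 AM

Hour: 0
0 → 12 AM (midnight)


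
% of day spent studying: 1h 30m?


Time: 90 minutes
Day: 1440 minutes
Percentage = (90/1440) × 100 ≈ 6.3%

6.3%


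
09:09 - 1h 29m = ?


Start: 549 minutes from midnight
Subtract: 89 minutes
Remaining: 549 - 89 = 460
Hours: 7, Minutes: 40

07:40


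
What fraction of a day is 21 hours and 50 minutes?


Total minutes: 21×60 + 50 = 1310
Day = 24×60 = 1440 minutes
Fraction = 1310/1440 ≈ 0.9097
As a percentage: 1310/1440 × 100 ≈ 90.97%

0.9097 (90.97%)


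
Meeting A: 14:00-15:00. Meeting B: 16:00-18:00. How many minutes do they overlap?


Meeting A: 840-900 (in minutes from midnight)
Meeting B: 960-1080
Overlap start = max(840, 960) = 960
Overlap end = min(900, 1080) = 900
Overlap = max(0, 900 - 960) = 0 min

0 minutes


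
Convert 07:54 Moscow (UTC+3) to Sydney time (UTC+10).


Time difference = UTC+10 - UTC+3 = +7 hours
New hour = (7 + 7) mod 24
= 14 mod 24 = 14
Minutes unchanged → 14:54

14:54


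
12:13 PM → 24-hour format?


12:13

Input: 12:13 PM
12 PM → 12 (noon)


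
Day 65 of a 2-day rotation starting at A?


Shift A

Shifts: A, B
Start: A (index 0)
Day 65: (0 + 65 - 1) mod 2
= 64 mod 2
= 0
Index 0 → shift A


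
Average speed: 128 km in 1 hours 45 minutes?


73.1 km/h

Distance: 128 km
Time: 1h 45m = 105 min = 105/60 = 7/4 hours
Speed = 128 ÷ (7/4) = 128 × 4 / 7 = 512/7 ≈ 73.1 km/h


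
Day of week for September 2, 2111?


Wednesday

Zeller's congruence:
q=2, m=9, k=11, j=21
h = (2 + ⌊13×10/5⌋ + 11 + ⌊11/4⌋ + ⌊21/4⌋ - 2×21) mod 7
= (2 + 26 + 11 + 2 + 5 - 42) mod 7
= 4 mod 7 = 4
h=4 → Wednesday


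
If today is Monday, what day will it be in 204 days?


Tuesday

Start: Monday (index 0)
(0 + 204) mod 7
= 204 mod 7
= 1
Index 1 → Tuesday


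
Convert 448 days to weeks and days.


64 weeks 0 days

Weeks: 448 ÷ 7 = 64 remainder 0


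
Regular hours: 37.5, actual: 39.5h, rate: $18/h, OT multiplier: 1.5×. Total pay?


Regular: 37.5h × $18 = $675.00
Overtime: 39.5 - 37.5 = 2.0h
OT pay: 2.0h × $18 × 1.5 = $54.00
Total = $675.00 + $54.00 = $729.00

$729.00


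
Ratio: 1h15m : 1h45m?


Duration 1: 75 minutes
Duration 2: 105 minutes
Ratio = 75:105
GCD = 15
Simplified = 5:7
As a decimal: 5/7 ≈ 0.71

5:7 (0.71)


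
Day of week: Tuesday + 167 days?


Start: Tuesday (index 1)
(1 + 167) mod 7
= 168 mod 7
= 0
Index 0 → Monday

Monday


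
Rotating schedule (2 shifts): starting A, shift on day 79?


Shift A

Shifts: A, B
Start: A (index 0)
Day 79: (0 + 79 - 1) mod 2
= 78 mod 2
= 0
Index 0 → shift A


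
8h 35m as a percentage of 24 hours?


0.3576 (35.76%)

Total minutes: 8×60 + 35 = 515
Day = 24×60 = 1440 minutes
Fraction = 515/1440 ≈ 0.3576
As a percentage: 515/1440 × 100 ≈ 35.76%


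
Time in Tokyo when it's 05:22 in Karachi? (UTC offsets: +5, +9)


Time difference = UTC+9 - UTC+5 = +4 hours
New hour = (5 + 4) mod 24
= 9 mod 24 = 9
Minutes unchanged → 09:22

09:22


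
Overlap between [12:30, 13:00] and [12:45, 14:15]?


Meeting A: 750-780 (in minutes from midnight)
Meeting B: 765-855
Overlap start = max(750, 765) = 765
Overlap end = min(780, 855) = 780
Overlap = max(0, 780 - 765) = 15 min

15 minutes


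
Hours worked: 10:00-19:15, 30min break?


8h 45m (525 minutes)

Total time = (19×60+15) - (10×60+0)
= 1155 - 600 = 555 min
Minus break: 555 - 30 = 525 min
= 8h 45m


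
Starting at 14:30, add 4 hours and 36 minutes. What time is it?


Start: 870 minutes from midnight
Add: 276 minutes
Total: 1146 minutes
Hours: 1146 ÷ 60 = 19 remainder 6

19:06


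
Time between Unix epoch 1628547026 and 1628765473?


218447 seconds (60.7 hours / 2.53 days)

Difference = 1628765473 - 1628547026 = 218447 seconds
In hours: 218447 / 3600 ≈ 60.7
In days: 218447 / 86400 ≈ 2.53


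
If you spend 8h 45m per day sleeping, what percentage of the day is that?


Time: 525 minutes
Day: 1440 minutes
Percentage = (525/1440) × 100 ≈ 36.5%

36.5%


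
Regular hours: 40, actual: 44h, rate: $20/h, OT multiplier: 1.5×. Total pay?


Regular: 40h × $20 = $800.00
Overtime: 44 - 40 = 4h
OT pay: 4h × $20 × 1.5 = $120.00
Total = $800.00 + $120.00 = $920.00

$920.00


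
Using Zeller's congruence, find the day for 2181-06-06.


Wednesday

Zeller's congruence:
q=6, m=6, k=81, j=21
h = (6 + ⌊13×7/5⌋ + 81 + ⌊81/4⌋ + ⌊21/4⌋ - 2×21) mod 7
= (6 + 18 + 81 + 20 + 5 - 42) mod 7
= 88 mod 7 = 4
h=4 → Wednesday


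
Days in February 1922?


28 days

Month: February (month 2)
February: 28 or 29 (leap year)
1922 leap year? No


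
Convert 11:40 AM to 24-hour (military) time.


11:40

Input: 11:40 AM
AM hour stays: 11


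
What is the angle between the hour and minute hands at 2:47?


Hour hand = 2×30 + 47×0.5 = 83.5°
Minute hand = 47×6 = 282°
Difference = |83.5 - 282| = 198.5°
Since > 180°: 360 - 198.5 = 161.5°

161.5°


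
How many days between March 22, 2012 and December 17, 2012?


From March 22, 2012 to December 17, 2012
Rest of March 2012: 31 - 22 = 9
Full months: April 30, May 31, June 30, July 31, August 31, September 30, October 31, November 30
Days into December 2012: 17
Total = 9 + 30 + 31 + 30 + 31 + 31 + 30 + 31 + 30 + 17 = 270 days

270 days


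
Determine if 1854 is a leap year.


No

Rules: divisible by 4 AND (not by 100 OR by 400)
1854 ÷ 4 = 463 remainder 2 → not divisible by 4
Not divisible by 4 → not a leap year


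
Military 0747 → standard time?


7:47 AM

Hour: 7
7 < 12 → AM


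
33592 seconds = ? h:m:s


Hours: 33592 ÷ 3600 = 9 remainder 1192
Minutes: 1192 ÷ 60 = 19 remainder 52
Seconds: 52

9h 19m 52s


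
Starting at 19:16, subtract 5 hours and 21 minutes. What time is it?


Start: 1156 minutes from midnight
Subtract: 321 minutes
Remaining: 1156 - 321 = 835
Hours: 13, Minutes: 55

13:55


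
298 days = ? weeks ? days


Weeks: 298 ÷ 7 = 42 remainder 4

42 weeks 4 days


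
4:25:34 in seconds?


15934 seconds

Hours: 4 × 3600 = 14400
Minutes: 25 × 60 = 1500
Seconds: 34
Total = 14400 + 1500 + 34 = 15934


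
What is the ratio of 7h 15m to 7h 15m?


Duration 1: 435 minutes
Duration 2: 435 minutes
Ratio = 435:435
GCD = 435
Simplified = 1:1
As a decimal: 1/1 = 1.00

1:1 (1.00)


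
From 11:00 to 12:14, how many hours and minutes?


End time in minutes: 12×60 + 14 = 734
Start time in minutes: 11×60 + 0 = 660
Difference = 734 - 660 = 74 minutes
= 1 hours 14 minutes

1h 14m


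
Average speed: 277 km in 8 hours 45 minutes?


Distance: 277 km
Time: 8h 45m = 525 min = 525/60 = 35/4 hours
Speed = 277 ÷ (35/4) = 277 × 4 / 35 = 1108/35 ≈ 31.7 km/h

31.7 km/h


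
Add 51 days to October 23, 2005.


Start: October 23, 2005
Add 51 days
October 23 → November 1: 31 - 23 + 1 = 9 days (51 - 9 = 42 left)
November 1 → December 1: 30 - 1 + 1 = 30 days (42 - 30 = 12 left)
December 1 + 12 = December 13, 2005

December 13, 2005


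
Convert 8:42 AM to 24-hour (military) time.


Input: 8:42 AM
AM hour stays: 8

08:42


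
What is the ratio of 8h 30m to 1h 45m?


Duration 1: 510 minutes
Duration 2: 105 minutes
Ratio = 510:105
GCD = 15
Simplified = 34:7
As a decimal: 34/7 ≈ 4.86

34:7 (4.86)


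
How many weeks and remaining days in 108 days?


Weeks: 108 ÷ 7 = 15 remainder 3

15 weeks 3 days


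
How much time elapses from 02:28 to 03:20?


End time in minutes: 3×60 + 20 = 200
Start time in minutes: 2×60 + 28 = 148
Difference = 200 - 148 = 52 minutes
= 0 hours 52 minutes

0h 52m


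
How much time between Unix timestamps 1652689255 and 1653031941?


342686 seconds (95.2 hours / 3.97 days)

Difference = 1653031941 - 1652689255 = 342686 seconds
In hours: 342686 / 3600 ≈ 95.2
In days: 342686 / 86400 ≈ 3.97


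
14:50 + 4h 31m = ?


Start: 890 minutes from midnight
Add: 271 minutes
Total: 1161 minutes
Hours: 1161 ÷ 60 = 19 remainder 21

19:21


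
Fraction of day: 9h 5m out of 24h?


Total minutes: 9×60 + 5 = 545
Day = 24×60 = 1440 minutes
Fraction = 545/1440 ≈ 0.3785
As a percentage: 545/1440 × 100 ≈ 37.85%

0.3785 (37.85%)


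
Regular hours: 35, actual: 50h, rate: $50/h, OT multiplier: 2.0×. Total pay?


Regular: 35h × $50 = $1750.00
Overtime: 50 - 35 = 15h
OT pay: 15h × $50 × 2.0 = $1500.00
Total = $1750.00 + $1500.00 = $3250.00

$3250.00


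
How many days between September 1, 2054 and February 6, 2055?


From September 1, 2054 to February 6, 2055
Rest of September 2054: 30 - 1 = 29
Full months: October 31, November 30, December 31, January 31
Days into February 2055: 6
Total = 29 + 31 + 30 + 31 + 31 + 6 = 158 days

158 days


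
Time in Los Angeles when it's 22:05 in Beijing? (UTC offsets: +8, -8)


Time difference = UTC-8 - UTC+8 = -16 hours
New hour = (22 -16) mod 24
= 6 mod 24 = 6
Minutes unchanged → 06:05

06:05


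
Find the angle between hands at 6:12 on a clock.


114.0°

Hour hand = 6×30 + 12×0.5 = 186.0°
Minute hand = 12×6 = 72°
Difference = |186.0 - 72| = 114.0°


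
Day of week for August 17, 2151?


Tuesday

Zeller's congruence:
q=17, m=8, k=51, j=21
h = (17 + ⌊13×9/5⌋ + 51 + ⌊51/4⌋ + ⌊21/4⌋ - 2×21) mod 7
= (17 + 23 + 51 + 12 + 5 - 42) mod 7
= 66 mod 7 = 3
h=3 → Tuesday


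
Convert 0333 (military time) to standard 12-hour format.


3:33 AM

Hour: 3
3 < 12 → AM


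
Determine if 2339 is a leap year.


Rules: divisible by 4 AND (not by 100 OR by 400)
2339 ÷ 4 = 584 remainder 3 → not divisible by 4
Not divisible by 4 → not a leap year

No
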